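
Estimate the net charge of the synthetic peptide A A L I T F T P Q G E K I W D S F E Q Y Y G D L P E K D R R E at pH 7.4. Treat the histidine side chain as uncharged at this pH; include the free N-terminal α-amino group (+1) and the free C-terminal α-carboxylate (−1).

At pH ~7.4 the Lys and Arg side chains are protonated (+1), the Asp and Glu side chains are deprotonated (−1), and with His taken as neutral all other side chains carry no charge.
Positive (K, R): K12, K27, R29, R30 → +4.
Negative (D, E): E11, D15, E18, D23, E26, D28, E31 → −7.
The N-terminus (+1) and C-terminus (−1) cancel.
Net charge = (+4) + (−7) = −3.

-3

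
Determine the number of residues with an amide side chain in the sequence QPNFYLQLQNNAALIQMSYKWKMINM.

Only N (asparagine) and Q (glutamine) carry a side-chain carboxamide.
Matching residues: Q1, N3, Q7, Q9, N10, N11, Q16, N25.

8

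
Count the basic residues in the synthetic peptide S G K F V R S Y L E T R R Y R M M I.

Lysine (K), arginine (R), and histidine (H) have basic, nitrogen-containing side chains.
Matching residues: K3, R6, R12, R13, R15.

5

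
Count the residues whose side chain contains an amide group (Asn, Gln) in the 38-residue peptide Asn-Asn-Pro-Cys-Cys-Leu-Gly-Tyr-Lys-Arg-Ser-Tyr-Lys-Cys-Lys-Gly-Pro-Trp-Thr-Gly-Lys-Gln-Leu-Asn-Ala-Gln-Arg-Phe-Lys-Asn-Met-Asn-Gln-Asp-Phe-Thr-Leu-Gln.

9

Matching residues: Asn1, Asn2, Gln22, Asn24, Gln26, Asn30, Asn32, Gln33, Gln38.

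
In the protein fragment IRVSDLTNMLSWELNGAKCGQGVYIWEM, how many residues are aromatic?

3

The aromatic amino acids are Phe (F, benzyl), Trp (W, indole), and Tyr (Y, phenol).
Matching residues: W12, Y24, W26.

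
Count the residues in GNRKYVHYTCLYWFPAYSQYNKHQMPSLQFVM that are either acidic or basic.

Acidic: D, E. Basic: H, K, R.
Acidic residues here: none (0).
Basic residues here: R3, K4, H7, K22, H23 (5).
The two groups share no amino acid, so total = 0 + 5 = 5.

5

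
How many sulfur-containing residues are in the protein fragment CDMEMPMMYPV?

The sulfur-bearing residues are cysteine (–SH) and methionine (–S–CH₃).
Matching residues: C1, M3, M5, M7, M8.

5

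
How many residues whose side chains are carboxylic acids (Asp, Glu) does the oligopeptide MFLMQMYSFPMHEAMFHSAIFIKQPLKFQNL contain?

Matching residues: E13.

1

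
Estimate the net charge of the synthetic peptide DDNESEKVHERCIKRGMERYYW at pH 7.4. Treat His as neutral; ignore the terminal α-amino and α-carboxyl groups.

-1

The side chains ionized at physiological pH are Lys/Arg (+1) and Asp/Glu (−1); with His treated as neutral, nothing else contributes.
Positive (K, R): K7, R11, K14, R15, R19 → +5.
Negative (D, E): D1, D2, E4, E6, E10, E18 → −6.
Net charge = (+5) + (−6) = −1.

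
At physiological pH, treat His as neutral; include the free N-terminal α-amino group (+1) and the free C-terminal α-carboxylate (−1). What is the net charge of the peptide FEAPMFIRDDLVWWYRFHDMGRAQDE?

-3

Near pH 7.4, K and R contribute +1 each, D and E contribute −1 each, and every other side chain (His included, as stated) is uncharged.
Positive (K, R): R8, R16, R22 → +3.
Negative (D, E): E2, D9, D10, D19, D25, E26 → −6.
The N-terminus (+1) and C-terminus (−1) cancel.
Net charge = (+3) + (−6) = −3.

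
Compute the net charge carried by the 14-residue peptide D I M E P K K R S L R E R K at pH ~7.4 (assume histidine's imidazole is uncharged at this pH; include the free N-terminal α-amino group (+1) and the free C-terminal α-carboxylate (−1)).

+3

At pH ~7.4 the Lys and Arg side chains are protonated (+1), the Asp and Glu side chains are deprotonated (−1), and with His taken as neutral all other side chains carry no charge.
Positive (K, R): K6, K7, R8, R11, R13, K14 → +6.
Negative (D, E): D1, E4, E12 → −3.
The N-terminus (+1) and C-terminus (−1) cancel.
Net charge = (+6) + (−3) = +3.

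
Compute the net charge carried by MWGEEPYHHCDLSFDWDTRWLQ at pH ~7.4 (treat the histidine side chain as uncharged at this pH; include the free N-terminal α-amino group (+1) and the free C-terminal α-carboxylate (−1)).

-4

The side chains ionized at physiological pH are Lys/Arg (+1) and Asp/Glu (−1); with His treated as neutral, nothing else contributes.
Positive (K, R): R19 → +1.
Negative (D, E): E4, E5, D11, D15, D17 → −5.
The N-terminus (+1) and C-terminus (−1) cancel.
Net charge = (+1) + (−5) = −4.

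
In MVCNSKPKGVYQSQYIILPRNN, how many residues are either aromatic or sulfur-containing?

4

Aromatic: F, W, Y. Sulfur-containing: C, M.
Aromatic residues here: Y11, Y15 (2).
Sulfur-containing residues here: M1, C3 (2).
The two groups share no amino acid, so total = 2 + 2 = 4.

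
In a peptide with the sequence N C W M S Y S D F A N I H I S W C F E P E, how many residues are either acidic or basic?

4

Acidic: D, E. Basic: H, K, R.
Acidic residues here: D8, E19, E21 (3).
Basic residues here: H13 (1).
The two groups share no amino acid, so total = 3 + 1 = 4.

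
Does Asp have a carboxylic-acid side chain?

Aspartate (D) and glutamate (E) have carboxylic-acid side chains and are the acidic amino acids.
Aspartate is in this group.

Yes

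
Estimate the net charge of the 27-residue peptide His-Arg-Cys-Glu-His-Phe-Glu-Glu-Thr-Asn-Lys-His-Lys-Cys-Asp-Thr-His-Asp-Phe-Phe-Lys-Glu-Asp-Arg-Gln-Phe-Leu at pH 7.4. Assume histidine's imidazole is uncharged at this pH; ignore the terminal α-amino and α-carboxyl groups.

At pH ~7.4 the Lys and Arg side chains are protonated (+1), the Asp and Glu side chains are deprotonated (−1), and with His taken as neutral all other side chains carry no charge.
Positive (K, R): Arg2, Lys11, Lys13, Lys21, Arg24 → +5.
Negative (D, E): Glu4, Glu7, Glu8, Asp15, Asp18, Glu22, Asp23 → −7.
Net charge = (+5) + (−7) = −2.

-2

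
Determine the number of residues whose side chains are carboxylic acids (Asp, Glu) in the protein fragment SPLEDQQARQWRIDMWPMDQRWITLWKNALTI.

Matching residues: E4, D5, D14, D19.

4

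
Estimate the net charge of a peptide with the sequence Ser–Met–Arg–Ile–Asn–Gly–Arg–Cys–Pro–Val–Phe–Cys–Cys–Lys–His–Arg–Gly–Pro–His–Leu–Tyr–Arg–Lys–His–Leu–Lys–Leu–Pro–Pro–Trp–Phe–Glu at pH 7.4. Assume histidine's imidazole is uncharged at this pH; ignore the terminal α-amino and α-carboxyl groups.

Near pH 7.4, K and R contribute +1 each, D and E contribute −1 each, and every other side chain (His included, as stated) is uncharged.
Positive (K, R): Arg3, Arg7, Lys14, Arg16, Arg22, Lys23, Lys26 → +7.
Negative (D, E): Glu32 → −1.
Net charge = (+7) + (−1) = +6.

+6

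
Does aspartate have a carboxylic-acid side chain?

The acidic residues are Asp (D) and Glu (E), whose side chains end in a carboxylate group.
Aspartate is in this group.

Yes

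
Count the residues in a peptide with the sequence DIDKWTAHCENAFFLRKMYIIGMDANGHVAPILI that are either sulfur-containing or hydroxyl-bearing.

5

Sulfur-containing: C, M. Hydroxyl-bearing: S, T, Y.
Sulfur-containing residues here: C9, M18, M23 (3).
Hydroxyl-bearing residues here: T6, Y19 (2).
The two groups share no amino acid, so total = 3 + 2 = 5.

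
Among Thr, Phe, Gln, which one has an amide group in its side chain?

Gln

Asparagine (N) and glutamine (Q) have uncharged amide side chains.
Of the listed options, only Gln belongs to this group.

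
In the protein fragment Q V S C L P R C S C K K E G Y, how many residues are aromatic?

The aromatic amino acids are Phe (F, benzyl), Trp (W, indole), and Tyr (Y, phenol).
Matching residues: Y15.

1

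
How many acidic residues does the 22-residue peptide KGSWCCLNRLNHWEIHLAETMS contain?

Aspartate (D) and glutamate (E) have carboxylic-acid side chains and are the acidic amino acids.
Matching residues: E14, E19.

2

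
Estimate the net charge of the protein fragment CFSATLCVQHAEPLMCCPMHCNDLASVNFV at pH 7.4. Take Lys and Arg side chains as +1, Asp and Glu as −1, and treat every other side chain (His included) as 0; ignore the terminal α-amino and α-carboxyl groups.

-2

Positive (K, R): none → +0.
Negative (D, E): E12, D23 → −2.
Net charge = (+0) + (−2) = −2.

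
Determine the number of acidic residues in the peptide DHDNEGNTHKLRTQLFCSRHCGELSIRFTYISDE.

6

Only D (aspartate) and E (glutamate) carry a side-chain carboxylic acid.
Matching residues: D1, D3, E5, E23, D33, E34.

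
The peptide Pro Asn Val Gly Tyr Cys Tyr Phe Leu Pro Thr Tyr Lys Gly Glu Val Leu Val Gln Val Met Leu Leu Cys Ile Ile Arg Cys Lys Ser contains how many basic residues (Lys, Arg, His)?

Matching residues: Lys13, Arg27, Lys29.

3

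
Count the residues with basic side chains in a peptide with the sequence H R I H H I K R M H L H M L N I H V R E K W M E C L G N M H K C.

Lysine (K), arginine (R), and histidine (H) have basic, nitrogen-containing side chains.
Matching residues: H1, R2, H4, H5, K7, R8, H10, H12, H17, R19, K21, H30, K31.

13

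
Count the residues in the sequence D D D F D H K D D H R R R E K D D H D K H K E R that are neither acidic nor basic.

1

Acidic: D, E. Basic: K, R, H. All other residues are neither.
Matching residues: F4.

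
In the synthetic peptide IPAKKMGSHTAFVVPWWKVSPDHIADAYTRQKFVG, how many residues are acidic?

2

The acidic residues are Asp (D) and Glu (E), whose side chains end in a carboxylate group.
Matching residues: D22, D26.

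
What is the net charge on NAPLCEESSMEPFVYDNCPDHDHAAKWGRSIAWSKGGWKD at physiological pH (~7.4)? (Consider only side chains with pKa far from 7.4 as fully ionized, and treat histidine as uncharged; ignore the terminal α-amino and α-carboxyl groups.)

-3

Near pH 7.4, K and R contribute +1 each, D and E contribute −1 each, and every other side chain (His included, as stated) is uncharged.
Positive (K, R): K26, R29, K35, K39 → +4.
Negative (D, E): E6, E7, E11, D16, D20, D22, D40 → −7.
Net charge = (+4) + (−7) = −3.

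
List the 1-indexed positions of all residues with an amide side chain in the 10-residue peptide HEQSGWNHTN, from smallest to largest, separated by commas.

3, 7, 10

The amide-side-chain residues are Asn (N) and Gln (Q).
Matching residues: Q3, N7, N10.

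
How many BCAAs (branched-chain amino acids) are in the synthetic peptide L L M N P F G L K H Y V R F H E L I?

6

The BCAAs are Val, Leu, and Ile — aliphatic side chains with a branch point.
Matching residues: L1, L2, L8, V12, L17, I18.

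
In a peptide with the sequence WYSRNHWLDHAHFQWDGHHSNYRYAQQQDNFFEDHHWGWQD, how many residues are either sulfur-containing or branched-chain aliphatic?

1

Sulfur-containing: C, M. Branched-chain aliphatic: I, L, V.
Sulfur-containing residues here: none (0).
Branched-chain aliphatic residues here: L8 (1).
The two groups share no amino acid, so total = 0 + 1 = 1.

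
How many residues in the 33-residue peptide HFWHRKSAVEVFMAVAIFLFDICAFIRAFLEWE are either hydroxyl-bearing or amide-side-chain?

1

Hydroxyl-bearing: S, T, Y. Amide-side-chain: N, Q.
Hydroxyl-bearing residues here: S7 (1).
Amide-side-chain residues here: none (0).
The two groups share no amino acid, so total = 1 + 0 = 1.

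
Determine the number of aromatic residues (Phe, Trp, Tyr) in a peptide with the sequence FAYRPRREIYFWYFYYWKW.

Matching residues: F1, Y3, Y10, F11, W12, Y13, F14, Y15, Y16, W17, W19.

11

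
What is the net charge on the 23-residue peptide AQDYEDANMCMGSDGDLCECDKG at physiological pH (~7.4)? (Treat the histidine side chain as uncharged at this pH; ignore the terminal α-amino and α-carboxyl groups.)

-6

The side chains ionized at physiological pH are Lys/Arg (+1) and Asp/Glu (−1); with His treated as neutral, nothing else contributes.
Positive (K, R): K22 → +1.
Negative (D, E): D3, E5, D6, D14, D16, E19, D21 → −7.
Net charge = (+1) + (−7) = −6.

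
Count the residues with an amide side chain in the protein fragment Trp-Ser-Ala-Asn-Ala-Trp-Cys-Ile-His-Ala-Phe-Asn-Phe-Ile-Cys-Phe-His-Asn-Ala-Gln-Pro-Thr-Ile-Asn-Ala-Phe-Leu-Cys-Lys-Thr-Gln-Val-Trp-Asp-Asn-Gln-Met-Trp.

8

Asparagine (N) and glutamine (Q) have uncharged amide side chains.
Matching residues: Asn4, Asn12, Asn18, Gln20, Asn24, Gln31, Asn35, Gln36.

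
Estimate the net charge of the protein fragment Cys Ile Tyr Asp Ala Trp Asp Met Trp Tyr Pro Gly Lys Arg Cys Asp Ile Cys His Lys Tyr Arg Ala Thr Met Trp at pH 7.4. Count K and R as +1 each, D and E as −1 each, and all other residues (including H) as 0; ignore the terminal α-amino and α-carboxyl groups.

Positive (K, R): Lys13, Arg14, Lys20, Arg22 → +4.
Negative (D, E): Asp4, Asp7, Asp16 → −3.
Net charge = (+4) + (−3) = +1.

+1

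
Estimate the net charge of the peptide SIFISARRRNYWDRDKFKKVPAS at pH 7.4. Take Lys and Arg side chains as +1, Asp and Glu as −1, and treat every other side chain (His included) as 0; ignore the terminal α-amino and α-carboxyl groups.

Positive (K, R): R7, R8, R9, R14, K16, K18, K19 → +7.
Negative (D, E): D13, D15 → −2.
Net charge = (+7) + (−2) = +5.

+5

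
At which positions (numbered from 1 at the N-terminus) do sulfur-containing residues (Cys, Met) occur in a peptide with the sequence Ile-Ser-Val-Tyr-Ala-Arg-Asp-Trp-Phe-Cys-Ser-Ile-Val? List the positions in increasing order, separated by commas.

10

Matching residues: Cys10.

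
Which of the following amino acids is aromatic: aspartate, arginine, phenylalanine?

Phenylalanine (F), tryptophan (W), and tyrosine (Y) have aromatic ring side chains.
Of the listed options, only phenylalanine belongs to this group.

phenylalanine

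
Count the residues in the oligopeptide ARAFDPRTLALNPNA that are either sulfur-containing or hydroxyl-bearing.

Sulfur-containing: C, M. Hydroxyl-bearing: S, T, Y.
Sulfur-containing residues here: none (0).
Hydroxyl-bearing residues here: T8 (1).
The two groups share no amino acid, so total = 0 + 1 = 1.

1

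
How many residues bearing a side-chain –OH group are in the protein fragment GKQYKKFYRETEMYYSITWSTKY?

The –OH-bearing residues are Ser, Thr (aliphatic alcohols), and Tyr (phenol).
Matching residues: Y4, Y8, T11, Y14, Y15, S16, T18, S20, T21, Y23.

10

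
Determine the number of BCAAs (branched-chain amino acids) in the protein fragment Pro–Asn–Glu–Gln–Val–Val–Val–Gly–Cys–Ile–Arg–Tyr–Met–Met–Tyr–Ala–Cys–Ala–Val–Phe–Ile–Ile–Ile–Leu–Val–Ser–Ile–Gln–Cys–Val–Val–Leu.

Valine (V), leucine (L), and isoleucine (I) are the branched-chain amino acids.
Matching residues: Val5, Val6, Val7, Ile10, Val19, Ile21, Ile22, Ile23, Leu24, Val25, Ile27, Val30, Val31, Leu32.

14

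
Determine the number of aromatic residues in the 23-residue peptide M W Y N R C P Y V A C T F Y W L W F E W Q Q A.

Phenylalanine (F), tryptophan (W), and tyrosine (Y) have aromatic ring side chains.
Matching residues: W2, Y3, Y8, F13, Y14, W15, W17, F18, W20.

9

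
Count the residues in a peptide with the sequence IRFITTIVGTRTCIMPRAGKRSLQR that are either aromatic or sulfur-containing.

Aromatic: F, W, Y. Sulfur-containing: C, M.
Aromatic residues here: F3 (1).
Sulfur-containing residues here: C13, M15 (2).
The two groups share no amino acid, so total = 1 + 2 = 3.

3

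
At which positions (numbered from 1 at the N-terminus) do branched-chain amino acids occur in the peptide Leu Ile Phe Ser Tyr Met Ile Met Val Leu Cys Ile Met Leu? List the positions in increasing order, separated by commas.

1, 2, 7, 9, 10, 12, 14

The BCAAs are Val, Leu, and Ile — aliphatic side chains with a branch point.
Matching residues: Leu1, Ile2, Ile7, Val9, Leu10, Ile12, Leu14.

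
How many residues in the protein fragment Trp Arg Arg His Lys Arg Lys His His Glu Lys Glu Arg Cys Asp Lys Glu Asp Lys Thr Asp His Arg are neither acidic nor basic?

Acidic: D, E. Basic: K, R, H. All other residues are neither.
Matching residues: Trp1, Cys14, Thr20.

3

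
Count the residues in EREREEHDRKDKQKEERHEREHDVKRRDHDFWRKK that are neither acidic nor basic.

Acidic: D, E. Basic: K, R, H. All other residues are neither.
Matching residues: Q13, V24, F31, W32.

4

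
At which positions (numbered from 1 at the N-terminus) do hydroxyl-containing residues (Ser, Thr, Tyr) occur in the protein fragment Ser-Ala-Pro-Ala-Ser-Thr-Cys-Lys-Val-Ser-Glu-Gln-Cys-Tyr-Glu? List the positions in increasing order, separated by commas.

1, 5, 6, 10, 14

Matching residues: Ser1, Ser5, Thr6, Ser10, Tyr14.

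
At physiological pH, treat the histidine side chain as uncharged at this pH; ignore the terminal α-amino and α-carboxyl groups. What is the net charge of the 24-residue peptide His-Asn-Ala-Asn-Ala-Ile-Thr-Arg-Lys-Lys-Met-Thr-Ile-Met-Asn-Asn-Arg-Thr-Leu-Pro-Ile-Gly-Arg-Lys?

+6

The side chains ionized at physiological pH are Lys/Arg (+1) and Asp/Glu (−1); with His treated as neutral, nothing else contributes.
Positive (K, R): Arg8, Lys9, Lys10, Arg17, Arg23, Lys24 → +6.
Negative (D, E): none → −0.
Net charge = (+6) + (−0) = +6.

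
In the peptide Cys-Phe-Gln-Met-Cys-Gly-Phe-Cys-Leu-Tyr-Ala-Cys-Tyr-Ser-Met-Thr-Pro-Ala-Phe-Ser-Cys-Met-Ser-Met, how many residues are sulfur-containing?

9

The sulfur-bearing residues are cysteine (–SH) and methionine (–S–CH₃).
Matching residues: Cys1, Met4, Cys5, Cys8, Cys12, Met15, Cys21, Met22, Met24.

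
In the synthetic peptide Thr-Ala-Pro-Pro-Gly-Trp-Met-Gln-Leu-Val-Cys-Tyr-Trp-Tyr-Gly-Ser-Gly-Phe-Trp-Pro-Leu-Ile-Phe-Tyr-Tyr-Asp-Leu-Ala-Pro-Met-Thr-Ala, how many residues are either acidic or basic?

Acidic: D, E. Basic: H, K, R.
Acidic residues here: Asp26 (1).
Basic residues here: none (0).
The two groups share no amino acid, so total = 1 + 0 = 1.

1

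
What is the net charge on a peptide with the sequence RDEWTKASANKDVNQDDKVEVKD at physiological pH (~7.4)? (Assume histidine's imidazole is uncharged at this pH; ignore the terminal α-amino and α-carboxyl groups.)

-2

At pH ~7.4 the Lys and Arg side chains are protonated (+1), the Asp and Glu side chains are deprotonated (−1), and with His taken as neutral all other side chains carry no charge.
Positive (K, R): R1, K6, K11, K18, K22 → +5.
Negative (D, E): D2, E3, D12, D16, D17, E20, D23 → −7.
Net charge = (+5) + (−7) = −2.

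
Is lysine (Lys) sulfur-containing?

No

Only Cys (C) and Met (M) have a sulfur atom in the side chain.
Lysine is not in this group.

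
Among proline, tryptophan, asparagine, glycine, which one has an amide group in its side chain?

Asparagine (N) and glutamine (Q) have uncharged amide side chains.
Of the listed options, only asparagine belongs to this group.

asparagine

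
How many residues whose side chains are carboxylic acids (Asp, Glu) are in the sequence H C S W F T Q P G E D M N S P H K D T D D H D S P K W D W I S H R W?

Matching residues: E10, D11, D18, D20, D21, D23, D28.

7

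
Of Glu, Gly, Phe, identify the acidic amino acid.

Glu

The acidic residues are Asp (D) and Glu (E), whose side chains end in a carboxylate group.
Of the listed options, only Glu belongs to this group.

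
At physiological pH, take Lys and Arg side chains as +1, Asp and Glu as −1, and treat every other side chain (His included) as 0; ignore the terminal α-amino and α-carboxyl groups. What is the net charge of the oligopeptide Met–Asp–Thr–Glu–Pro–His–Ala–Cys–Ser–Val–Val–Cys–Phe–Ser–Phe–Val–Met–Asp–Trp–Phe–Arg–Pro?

Positive (K, R): Arg21 → +1.
Negative (D, E): Asp2, Glu4, Asp18 → −3.
Net charge = (+1) + (−3) = −2.

-2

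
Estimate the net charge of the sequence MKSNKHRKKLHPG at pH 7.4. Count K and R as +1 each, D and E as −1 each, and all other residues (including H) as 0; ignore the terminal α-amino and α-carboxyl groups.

Positive (K, R): K2, K5, R7, K8, K9 → +5.
Negative (D, E): none → −0.
Net charge = (+5) + (−0) = +5.

+5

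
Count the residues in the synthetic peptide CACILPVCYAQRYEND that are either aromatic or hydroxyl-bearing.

Aromatic: F, W, Y. Hydroxyl-bearing: S, T, Y.
Aromatic residues here: Y9, Y13 (2).
Hydroxyl-bearing residues here: Y9, Y13 (2).
Y is in both groups, so the 2 Y residues must not be double-counted.
Total = 2 + 2 − 2 = 2.

2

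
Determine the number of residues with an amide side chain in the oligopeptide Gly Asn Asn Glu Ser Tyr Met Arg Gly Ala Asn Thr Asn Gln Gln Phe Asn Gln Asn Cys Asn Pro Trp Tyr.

10

Asparagine (N) and glutamine (Q) have uncharged amide side chains.
Matching residues: Asn2, Asn3, Asn11, Asn13, Gln14, Gln15, Asn17, Gln18, Asn19, Asn21.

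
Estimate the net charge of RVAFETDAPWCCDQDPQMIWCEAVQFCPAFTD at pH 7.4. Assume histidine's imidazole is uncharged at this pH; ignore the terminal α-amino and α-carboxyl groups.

The side chains ionized at physiological pH are Lys/Arg (+1) and Asp/Glu (−1); with His treated as neutral, nothing else contributes.
Positive (K, R): R1 → +1.
Negative (D, E): E5, D7, D13, D15, E22, D32 → −6.
Net charge = (+1) + (−6) = −5.

-5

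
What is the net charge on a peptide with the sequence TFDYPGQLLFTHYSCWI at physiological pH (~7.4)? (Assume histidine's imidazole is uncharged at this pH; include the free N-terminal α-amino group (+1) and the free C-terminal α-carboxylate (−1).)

At pH ~7.4 the Lys and Arg side chains are protonated (+1), the Asp and Glu side chains are deprotonated (−1), and with His taken as neutral all other side chains carry no charge.
Positive (K, R): none → +0.
Negative (D, E): D3 → −1.
The N-terminus (+1) and C-terminus (−1) cancel.
Net charge = (+0) + (−1) = −1.

-1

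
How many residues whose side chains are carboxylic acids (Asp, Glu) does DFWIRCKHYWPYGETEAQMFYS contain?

3

Matching residues: D1, E14, E16.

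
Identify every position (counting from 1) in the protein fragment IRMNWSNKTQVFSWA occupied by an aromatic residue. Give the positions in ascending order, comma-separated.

5, 12, 14

Phenylalanine (F), tryptophan (W), and tyrosine (Y) have aromatic ring side chains.
Matching residues: W5, F12, W14.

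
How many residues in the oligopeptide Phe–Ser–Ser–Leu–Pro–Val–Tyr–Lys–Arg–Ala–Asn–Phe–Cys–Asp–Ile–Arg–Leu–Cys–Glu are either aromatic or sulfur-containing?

Aromatic: F, W, Y. Sulfur-containing: C, M.
Aromatic residues here: Phe1, Tyr7, Phe12 (3).
Sulfur-containing residues here: Cys13, Cys18 (2).
The two groups share no amino acid, so total = 3 + 2 = 5.

5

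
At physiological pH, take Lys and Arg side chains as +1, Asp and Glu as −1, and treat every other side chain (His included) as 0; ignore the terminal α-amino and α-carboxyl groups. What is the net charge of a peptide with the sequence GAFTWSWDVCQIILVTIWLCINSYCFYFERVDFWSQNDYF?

Positive (K, R): R30 → +1.
Negative (D, E): D8, E29, D32, D38 → −4.
Net charge = (+1) + (−4) = −3.

-3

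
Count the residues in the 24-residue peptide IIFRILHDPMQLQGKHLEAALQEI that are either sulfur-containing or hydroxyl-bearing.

1

Sulfur-containing: C, M. Hydroxyl-bearing: S, T, Y.
Sulfur-containing residues here: M10 (1).
Hydroxyl-bearing residues here: none (0).
The two groups share no amino acid, so total = 1 + 0 = 1.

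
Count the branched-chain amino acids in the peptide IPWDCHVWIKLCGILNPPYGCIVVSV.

10

V, L, and I make up the branched-chain aliphatic group.
Matching residues: I1, V7, I9, L11, I14, L15, I22, V23, V24, V26.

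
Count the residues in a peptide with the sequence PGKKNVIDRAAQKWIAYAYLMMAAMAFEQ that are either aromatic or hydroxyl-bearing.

Aromatic: F, W, Y. Hydroxyl-bearing: S, T, Y.
Aromatic residues here: W14, Y17, Y19, F27 (4).
Hydroxyl-bearing residues here: Y17, Y19 (2).
Y is in both groups, so the 2 Y residues must not be double-counted.
Total = 4 + 2 − 2 = 4.

4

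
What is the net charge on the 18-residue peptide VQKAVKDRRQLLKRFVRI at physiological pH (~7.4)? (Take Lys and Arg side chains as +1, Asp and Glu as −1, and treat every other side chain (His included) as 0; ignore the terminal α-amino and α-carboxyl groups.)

+6

Positive (K, R): K3, K6, R8, R9, K13, R14, R17 → +7.
Negative (D, E): D7 → −1.
Net charge = (+7) + (−1) = +6.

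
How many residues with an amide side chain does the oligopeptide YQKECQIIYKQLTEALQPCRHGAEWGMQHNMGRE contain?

Only N (asparagine) and Q (glutamine) carry a side-chain carboxamide.
Matching residues: Q2, Q6, Q11, Q17, Q28, N30.

6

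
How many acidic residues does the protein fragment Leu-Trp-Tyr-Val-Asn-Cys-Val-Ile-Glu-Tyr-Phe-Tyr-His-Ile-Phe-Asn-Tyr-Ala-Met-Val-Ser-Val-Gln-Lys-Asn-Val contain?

The acidic residues are Asp (D) and Glu (E), whose side chains end in a carboxylate group.
Matching residues: Glu9.

1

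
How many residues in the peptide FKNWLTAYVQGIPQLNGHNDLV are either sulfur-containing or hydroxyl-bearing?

2

Sulfur-containing: C, M. Hydroxyl-bearing: S, T, Y.
Sulfur-containing residues here: none (0).
Hydroxyl-bearing residues here: T6, Y8 (2).
The two groups share no amino acid, so total = 0 + 2 = 2.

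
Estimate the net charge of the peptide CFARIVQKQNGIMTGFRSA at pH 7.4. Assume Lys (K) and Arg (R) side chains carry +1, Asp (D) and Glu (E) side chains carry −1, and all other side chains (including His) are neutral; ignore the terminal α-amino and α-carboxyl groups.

Positive (K, R): R4, K8, R17 → +3.
Negative (D, E): none → −0.
Net charge = (+3) + (−0) = +3.

+3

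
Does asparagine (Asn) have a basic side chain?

Lysine (K), arginine (R), and histidine (H) have basic, nitrogen-containing side chains.
Asparagine is not in this group.

No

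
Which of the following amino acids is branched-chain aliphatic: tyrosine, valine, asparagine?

V, L, and I make up the branched-chain aliphatic group.
Of the listed options, only valine belongs to this group.

valine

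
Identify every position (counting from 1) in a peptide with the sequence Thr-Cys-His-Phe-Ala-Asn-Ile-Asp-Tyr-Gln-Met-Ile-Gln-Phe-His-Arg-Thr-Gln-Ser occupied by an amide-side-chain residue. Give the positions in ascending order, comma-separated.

Asparagine (N) and glutamine (Q) have uncharged amide side chains.
Matching residues: Asn6, Gln10, Gln13, Gln18.

6, 10, 13, 18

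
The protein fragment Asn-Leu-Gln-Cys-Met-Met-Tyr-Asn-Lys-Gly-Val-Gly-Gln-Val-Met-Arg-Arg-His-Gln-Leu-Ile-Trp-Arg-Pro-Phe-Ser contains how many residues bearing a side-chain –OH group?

S, T, and Y are the three residues with a side-chain hydroxyl.
Matching residues: Tyr7, Ser26.

2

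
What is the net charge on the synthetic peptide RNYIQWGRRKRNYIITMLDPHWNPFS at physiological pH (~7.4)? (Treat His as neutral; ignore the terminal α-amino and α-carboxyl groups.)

At pH ~7.4 the Lys and Arg side chains are protonated (+1), the Asp and Glu side chains are deprotonated (−1), and with His taken as neutral all other side chains carry no charge.
Positive (K, R): R1, R8, R9, K10, R11 → +5.
Negative (D, E): D19 → −1.
Net charge = (+5) + (−1) = +4.

+4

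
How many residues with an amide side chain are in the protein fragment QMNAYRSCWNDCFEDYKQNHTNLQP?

The amide-side-chain residues are Asn (N) and Gln (Q).
Matching residues: Q1, N3, N10, Q18, N19, N22, Q24.

7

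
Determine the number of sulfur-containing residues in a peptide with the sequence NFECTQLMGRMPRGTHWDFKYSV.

Cysteine (C, thiol) and methionine (M, thioether) are the two sulfur-containing amino acids.
Matching residues: C4, M8, M11.

3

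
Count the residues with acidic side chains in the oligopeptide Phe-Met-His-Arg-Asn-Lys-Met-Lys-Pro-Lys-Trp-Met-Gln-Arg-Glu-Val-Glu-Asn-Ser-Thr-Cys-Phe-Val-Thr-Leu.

2

The acidic residues are Asp (D) and Glu (E), whose side chains end in a carboxylate group.
Matching residues: Glu15, Glu17.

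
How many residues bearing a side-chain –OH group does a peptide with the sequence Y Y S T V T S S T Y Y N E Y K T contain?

Serine (S), threonine (T), and tyrosine (Y) each carry a hydroxyl group on the side chain.
Matching residues: Y1, Y2, S3, T4, T6, S7, S8, T9, Y10, Y11, Y14, T16.

12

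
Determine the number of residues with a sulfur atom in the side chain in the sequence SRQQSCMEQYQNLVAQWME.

3

The sulfur-bearing residues are cysteine (–SH) and methionine (–S–CH₃).
Matching residues: C6, M7, M18.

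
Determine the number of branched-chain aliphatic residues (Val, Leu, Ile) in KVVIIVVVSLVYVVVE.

12

Matching residues: V2, V3, I4, I5, V6, V7, V8, L10, V11, V13, V14, V15.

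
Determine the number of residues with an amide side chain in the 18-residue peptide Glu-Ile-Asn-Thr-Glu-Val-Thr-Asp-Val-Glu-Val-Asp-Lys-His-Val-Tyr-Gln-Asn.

3

Asparagine (N) and glutamine (Q) have uncharged amide side chains.
Matching residues: Asn3, Gln17, Asn18.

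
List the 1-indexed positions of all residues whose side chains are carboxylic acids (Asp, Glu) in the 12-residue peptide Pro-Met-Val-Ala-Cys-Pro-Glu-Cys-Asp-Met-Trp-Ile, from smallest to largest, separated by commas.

7, 9

Matching residues: Glu7, Asp9.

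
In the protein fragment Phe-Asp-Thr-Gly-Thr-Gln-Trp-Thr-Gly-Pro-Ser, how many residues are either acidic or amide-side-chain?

Acidic: D, E. Amide-side-chain: N, Q.
Acidic residues here: Asp2 (1).
Amide-side-chain residues here: Gln6 (1).
The two groups share no amino acid, so total = 1 + 1 = 2.

2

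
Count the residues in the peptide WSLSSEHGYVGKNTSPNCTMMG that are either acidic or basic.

Acidic: D, E. Basic: H, K, R.
Acidic residues here: E6 (1).
Basic residues here: H7, K12 (2).
The two groups share no amino acid, so total = 1 + 2 = 3.

3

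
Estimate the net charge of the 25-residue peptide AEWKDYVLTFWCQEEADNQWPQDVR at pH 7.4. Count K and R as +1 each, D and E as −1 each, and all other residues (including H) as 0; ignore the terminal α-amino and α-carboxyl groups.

-4

Positive (K, R): K4, R25 → +2.
Negative (D, E): E2, D5, E14, E15, D17, D23 → −6.
Net charge = (+2) + (−6) = −4.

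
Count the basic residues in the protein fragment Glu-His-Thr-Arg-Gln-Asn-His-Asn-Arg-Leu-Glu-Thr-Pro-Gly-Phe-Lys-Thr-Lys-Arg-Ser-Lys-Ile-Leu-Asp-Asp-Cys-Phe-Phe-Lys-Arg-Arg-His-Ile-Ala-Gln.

K, R, and H are the three residues with basic side chains (ε-amine, guanidinium, and imidazole respectively).
Matching residues: His2, Arg4, His7, Arg9, Lys16, Lys18, Arg19, Lys21, Lys29, Arg30, Arg31, His32.

12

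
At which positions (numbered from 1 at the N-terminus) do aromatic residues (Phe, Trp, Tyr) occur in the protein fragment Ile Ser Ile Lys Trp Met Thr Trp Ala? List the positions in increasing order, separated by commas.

5, 8

Matching residues: Trp5, Trp8.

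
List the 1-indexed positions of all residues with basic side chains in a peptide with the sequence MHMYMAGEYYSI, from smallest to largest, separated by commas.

2

K, R, and H are the three residues with basic side chains (ε-amine, guanidinium, and imidazole respectively).
Matching residues: H2.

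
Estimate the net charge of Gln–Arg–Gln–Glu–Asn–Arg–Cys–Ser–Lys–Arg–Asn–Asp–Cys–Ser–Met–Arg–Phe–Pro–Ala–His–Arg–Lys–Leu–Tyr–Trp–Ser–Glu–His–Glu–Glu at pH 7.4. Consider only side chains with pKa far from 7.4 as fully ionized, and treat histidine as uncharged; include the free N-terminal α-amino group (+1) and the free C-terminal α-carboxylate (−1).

+2

The side chains ionized at physiological pH are Lys/Arg (+1) and Asp/Glu (−1); with His treated as neutral, nothing else contributes.
Positive (K, R): Arg2, Arg6, Lys9, Arg10, Arg16, Arg21, Lys22 → +7.
Negative (D, E): Glu4, Asp12, Glu27, Glu29, Glu30 → −5.
The N-terminus (+1) and C-terminus (−1) cancel.
Net charge = (+7) + (−5) = +2.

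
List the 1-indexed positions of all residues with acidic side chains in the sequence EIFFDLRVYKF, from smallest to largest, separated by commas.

1, 5

The acidic residues are Asp (D) and Glu (E), whose side chains end in a carboxylate group.
Matching residues: E1, D5.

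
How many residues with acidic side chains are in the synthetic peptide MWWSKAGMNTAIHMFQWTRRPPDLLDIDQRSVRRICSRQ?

3

Only D (aspartate) and E (glutamate) carry a side-chain carboxylic acid.
Matching residues: D23, D26, D28.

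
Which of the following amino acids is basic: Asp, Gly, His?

The basic amino acids are Lys (K), Arg (R), and His (H).
Of the listed options, only His belongs to this group.

His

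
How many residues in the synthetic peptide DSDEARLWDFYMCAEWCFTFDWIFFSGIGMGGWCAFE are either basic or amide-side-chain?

Basic: H, K, R. Amide-side-chain: N, Q.
Basic residues here: R6 (1).
Amide-side-chain residues here: none (0).
The two groups share no amino acid, so total = 1 + 0 = 1.

1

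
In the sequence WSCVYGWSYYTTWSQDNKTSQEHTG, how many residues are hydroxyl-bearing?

Serine (S), threonine (T), and tyrosine (Y) each carry a hydroxyl group on the side chain.
Matching residues: S2, Y5, S8, Y9, Y10, T11, T12, S14, T19, S20, T24.

11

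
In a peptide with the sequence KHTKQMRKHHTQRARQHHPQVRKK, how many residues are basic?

14

The basic amino acids are Lys (K), Arg (R), and His (H).
Matching residues: K1, H2, K4, R7, K8, H9, H10, R13, R15, H17, H18, R22, K23, K24.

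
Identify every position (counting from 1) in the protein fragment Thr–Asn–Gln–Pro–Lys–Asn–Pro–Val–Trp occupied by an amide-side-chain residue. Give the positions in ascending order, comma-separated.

2, 3, 6

The amide-side-chain residues are Asn (N) and Gln (Q).
Matching residues: Asn2, Gln3, Asn6.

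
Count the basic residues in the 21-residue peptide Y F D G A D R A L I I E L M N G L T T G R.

2

K, R, and H are the three residues with basic side chains (ε-amine, guanidinium, and imidazole respectively).
Matching residues: R7, R21.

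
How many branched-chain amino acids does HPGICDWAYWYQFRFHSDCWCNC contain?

1

Valine (V), leucine (L), and isoleucine (I) are the branched-chain amino acids.
Matching residues: I4.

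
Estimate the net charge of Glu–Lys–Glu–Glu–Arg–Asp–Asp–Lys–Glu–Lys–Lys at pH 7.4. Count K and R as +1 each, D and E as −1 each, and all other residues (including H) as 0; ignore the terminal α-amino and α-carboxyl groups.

-1

Positive (K, R): Lys2, Arg5, Lys8, Lys10, Lys11 → +5.
Negative (D, E): Glu1, Glu3, Glu4, Asp6, Asp7, Glu9 → −6.
Net charge = (+5) + (−6) = −1.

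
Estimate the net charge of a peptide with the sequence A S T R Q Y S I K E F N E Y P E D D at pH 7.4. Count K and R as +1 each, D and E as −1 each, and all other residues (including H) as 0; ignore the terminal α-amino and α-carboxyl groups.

Positive (K, R): R4, K9 → +2.
Negative (D, E): E10, E13, E16, D17, D18 → −5.
Net charge = (+2) + (−5) = −3.

-3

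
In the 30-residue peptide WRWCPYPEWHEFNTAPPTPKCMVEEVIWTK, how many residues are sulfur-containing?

3

The sulfur-bearing residues are cysteine (–SH) and methionine (–S–CH₃).
Matching residues: C4, C21, M22.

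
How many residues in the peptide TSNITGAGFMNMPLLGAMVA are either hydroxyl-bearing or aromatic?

Hydroxyl-bearing: S, T, Y. Aromatic: F, W, Y.
Hydroxyl-bearing residues here: T1, S2, T5 (3).
Aromatic residues here: F9 (1).
(Y belongs to both groups, but none appear in this sequence.) Total = 3 + 1 = 4.

4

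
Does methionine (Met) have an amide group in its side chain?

No

Asparagine (N) and glutamine (Q) have uncharged amide side chains.
Methionine is not in this group.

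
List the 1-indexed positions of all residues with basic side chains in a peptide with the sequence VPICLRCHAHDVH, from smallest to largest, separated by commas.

6, 8, 10, 13

Lysine (K), arginine (R), and histidine (H) have basic, nitrogen-containing side chains.
Matching residues: R6, H8, H10, H13.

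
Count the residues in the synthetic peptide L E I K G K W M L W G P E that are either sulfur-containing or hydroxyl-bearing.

1

Sulfur-containing: C, M. Hydroxyl-bearing: S, T, Y.
Sulfur-containing residues here: M8 (1).
Hydroxyl-bearing residues here: none (0).
The two groups share no amino acid, so total = 1 + 0 = 1.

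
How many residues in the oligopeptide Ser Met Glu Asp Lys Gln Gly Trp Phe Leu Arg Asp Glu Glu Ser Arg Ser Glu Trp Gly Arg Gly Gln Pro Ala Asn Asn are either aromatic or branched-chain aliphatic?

Aromatic: F, W, Y. Branched-chain aliphatic: I, L, V.
Aromatic residues here: Trp8, Phe9, Trp19 (3).
Branched-chain aliphatic residues here: Leu10 (1).
The two groups share no amino acid, so total = 3 + 1 = 4.

4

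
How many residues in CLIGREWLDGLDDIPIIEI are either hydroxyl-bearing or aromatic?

Hydroxyl-bearing: S, T, Y. Aromatic: F, W, Y.
Hydroxyl-bearing residues here: none (0).
Aromatic residues here: W7 (1).
(Y belongs to both groups, but none appear in this sequence.) Total = 0 + 1 = 1.

1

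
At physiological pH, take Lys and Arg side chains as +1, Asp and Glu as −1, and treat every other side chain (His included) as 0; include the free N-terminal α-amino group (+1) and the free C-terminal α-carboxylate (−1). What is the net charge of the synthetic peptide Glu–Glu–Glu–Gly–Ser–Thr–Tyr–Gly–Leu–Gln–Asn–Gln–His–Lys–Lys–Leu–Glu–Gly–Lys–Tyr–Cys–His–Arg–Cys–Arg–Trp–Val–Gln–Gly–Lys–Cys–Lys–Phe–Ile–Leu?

Positive (K, R): Lys14, Lys15, Lys19, Arg23, Arg25, Lys30, Lys32 → +7.
Negative (D, E): Glu1, Glu2, Glu3, Glu17 → −4.
The N-terminus (+1) and C-terminus (−1) cancel.
Net charge = (+7) + (−4) = +3.

+3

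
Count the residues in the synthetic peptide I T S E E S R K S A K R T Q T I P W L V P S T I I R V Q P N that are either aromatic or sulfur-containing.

1

Aromatic: F, W, Y. Sulfur-containing: C, M.
Aromatic residues here: W18 (1).
Sulfur-containing residues here: none (0).
The two groups share no amino acid, so total = 1 + 0 = 1.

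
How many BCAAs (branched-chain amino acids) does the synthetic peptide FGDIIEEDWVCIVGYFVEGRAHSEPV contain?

7

The BCAAs are Val, Leu, and Ile — aliphatic side chains with a branch point.
Matching residues: I4, I5, V10, I12, V13, V17, V26.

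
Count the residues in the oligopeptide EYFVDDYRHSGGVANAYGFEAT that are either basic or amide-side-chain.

3

Basic: H, K, R. Amide-side-chain: N, Q.
Basic residues here: R8, H9 (2).
Amide-side-chain residues here: N15 (1).
The two groups share no amino acid, so total = 2 + 1 = 3.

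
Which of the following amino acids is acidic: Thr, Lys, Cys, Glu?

Glu

Only D (aspartate) and E (glutamate) carry a side-chain carboxylic acid.
Of the listed options, only Glu belongs to this group.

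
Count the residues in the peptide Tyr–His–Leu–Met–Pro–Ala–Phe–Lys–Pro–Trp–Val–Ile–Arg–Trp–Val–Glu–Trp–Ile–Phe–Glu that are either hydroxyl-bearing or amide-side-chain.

Hydroxyl-bearing: S, T, Y. Amide-side-chain: N, Q.
Hydroxyl-bearing residues here: Tyr1 (1).
Amide-side-chain residues here: none (0).
The two groups share no amino acid, so total = 1 + 0 = 1.

1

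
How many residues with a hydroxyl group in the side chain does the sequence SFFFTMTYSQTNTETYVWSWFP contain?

10

Serine (S), threonine (T), and tyrosine (Y) each carry a hydroxyl group on the side chain.
Matching residues: S1, T5, T7, Y8, S9, T11, T13, T15, Y16, S19.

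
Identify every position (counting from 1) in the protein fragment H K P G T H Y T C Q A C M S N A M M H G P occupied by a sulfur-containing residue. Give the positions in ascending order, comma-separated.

9, 12, 13, 17, 18

The sulfur-bearing residues are cysteine (–SH) and methionine (–S–CH₃).
Matching residues: C9, C12, M13, M17, M18.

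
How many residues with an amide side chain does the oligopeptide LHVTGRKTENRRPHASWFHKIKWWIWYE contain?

1

The amide-side-chain residues are Asn (N) and Gln (Q).
Matching residues: N10.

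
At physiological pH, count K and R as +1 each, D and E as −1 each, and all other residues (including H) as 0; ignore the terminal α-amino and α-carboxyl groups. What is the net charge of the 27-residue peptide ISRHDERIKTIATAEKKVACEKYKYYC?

Positive (K, R): R3, R7, K9, K16, K17, K22, K24 → +7.
Negative (D, E): D5, E6, E15, E21 → −4.
Net charge = (+7) + (−4) = +3.

+3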